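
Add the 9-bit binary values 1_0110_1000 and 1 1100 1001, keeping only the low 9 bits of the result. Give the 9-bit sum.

  101101000
+ 111001001
= 100110001  (discard carry-out 1)

100110001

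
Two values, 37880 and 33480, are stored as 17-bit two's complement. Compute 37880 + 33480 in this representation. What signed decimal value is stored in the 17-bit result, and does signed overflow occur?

-59712; overflow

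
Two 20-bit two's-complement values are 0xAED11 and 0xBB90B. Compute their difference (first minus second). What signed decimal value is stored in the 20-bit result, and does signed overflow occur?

0xAED11 = 10101110110100010001 = -332527 (signed)
0xBB90B = 10111011100100001011 = -280309 (signed)
Subtract via negate-and-add: invert 10111011100100001011 + 1 = 01000100011011110101 (i.e. 280309).
  10101110110100010001
+ 01000100011011110101
= 11110011010000000110
Result 11110011010000000110: MSB = 1 → 996358 − 1048576 = -52218.
Addends (after negating the subtrahend) have opposite signs, so signed overflow cannot occur.

-52218; no overflow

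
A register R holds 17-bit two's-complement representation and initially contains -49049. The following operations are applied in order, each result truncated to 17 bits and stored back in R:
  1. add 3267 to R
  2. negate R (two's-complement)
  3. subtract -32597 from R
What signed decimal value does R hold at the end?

-52693

Start: R = -49049 = 10100000001100111.
R = -49049 + 3267 = -45782 = 10100110100101010
R = −(-45782) = 45782 = 01011001011010110
R = 45782 − (-32597) = 78379; wraps to -52693 = 10011001000101011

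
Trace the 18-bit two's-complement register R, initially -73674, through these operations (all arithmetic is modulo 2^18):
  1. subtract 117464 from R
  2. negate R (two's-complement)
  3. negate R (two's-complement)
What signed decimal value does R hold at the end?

71006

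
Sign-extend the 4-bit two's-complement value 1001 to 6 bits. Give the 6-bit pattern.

111001

MSB of 1001 is 1; replicate it into the new high bits.
11|1001 → 111001 (still -7).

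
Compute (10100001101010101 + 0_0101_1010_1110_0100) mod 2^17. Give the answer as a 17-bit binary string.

  10100001101010101
+ 00101101011100100
= 11001111000111001

11001111000111001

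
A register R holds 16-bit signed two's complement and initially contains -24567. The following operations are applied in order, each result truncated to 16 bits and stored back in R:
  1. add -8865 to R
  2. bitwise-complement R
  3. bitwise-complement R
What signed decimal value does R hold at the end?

32104

Start: R = -24567 = 1010000000001001.
R = -24567 + (-8865) = -33432; wraps to 32104 = 0111110101101000
R = NOT 0111110101101000 = 1000001010010111 = -32105
R = NOT 1000001010010111 = 0111110101101000 = 32104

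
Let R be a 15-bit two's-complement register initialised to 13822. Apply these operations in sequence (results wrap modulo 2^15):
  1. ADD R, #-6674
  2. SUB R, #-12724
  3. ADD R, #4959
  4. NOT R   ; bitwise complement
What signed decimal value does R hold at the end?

7936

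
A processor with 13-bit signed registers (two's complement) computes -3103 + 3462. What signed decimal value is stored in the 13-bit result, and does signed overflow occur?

359; no overflow

-3103 → 1001111100001
3462 → 0110110000110
  1001111100001
+ 0110110000110
= 0000101100111  (discard carry-out 1)
Result 0000101100111: MSB = 0 → value 359.
Addends have opposite signs, so signed overflow cannot occur.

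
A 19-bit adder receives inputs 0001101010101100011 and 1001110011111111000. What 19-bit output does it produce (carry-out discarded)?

1011011110101011011

  0001101010101100011
+ 1001110011111111000
= 1011011110101011011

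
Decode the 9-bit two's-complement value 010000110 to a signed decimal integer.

134

MSB is 0, so the value is non-negative: 010000110 = 134.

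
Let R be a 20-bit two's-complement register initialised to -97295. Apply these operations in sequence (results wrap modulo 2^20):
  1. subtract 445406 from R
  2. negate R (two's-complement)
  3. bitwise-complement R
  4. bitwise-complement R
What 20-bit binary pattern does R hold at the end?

10000100011111101101

Start: R = -97295 = 11101000001111110001.
R = -97295 − 445406 = -542701; wraps to 505875 = 01111011100000010011
R = −(505875) = -505875 = 10000100011111101101
R = NOT 10000100011111101101 = 01111011100000010010 = 505874
R = NOT 01111011100000010010 = 10000100011111101101 = -505875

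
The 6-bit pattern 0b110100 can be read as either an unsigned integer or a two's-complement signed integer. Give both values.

Unsigned: 110100 = 52.
Signed: MSB=1 → 52 − 64 = -12.

unsigned = 52, signed = -12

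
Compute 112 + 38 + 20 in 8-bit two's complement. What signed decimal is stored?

112 + 38 = 150 → wraps to -106 (10010110)
-106 + 20 = -86 (10101010)

-86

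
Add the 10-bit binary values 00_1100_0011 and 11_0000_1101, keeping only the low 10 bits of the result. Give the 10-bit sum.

  0011000011
+ 1100001101
= 1111010000

1111010000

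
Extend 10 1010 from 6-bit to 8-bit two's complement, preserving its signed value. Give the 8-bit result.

11101010

MSB of 101010 is 1; replicate it into the new high bits.
11|101010 → 11101010 (still -22).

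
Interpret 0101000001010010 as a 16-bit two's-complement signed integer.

20562

MSB is 0, so the value is non-negative: 0101000001010010 = 20562.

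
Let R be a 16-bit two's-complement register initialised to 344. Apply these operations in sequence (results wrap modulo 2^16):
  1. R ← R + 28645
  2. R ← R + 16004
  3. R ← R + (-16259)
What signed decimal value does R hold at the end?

28734

Start: R = 344 = 0000000101011000.
R = 344 + 28645 = 28989 = 0111000100111101
R = 28989 + 16004 = 44993; wraps to -20543 = 1010111111000001
R = -20543 + (-16259) = -36802; wraps to 28734 = 0111000000111110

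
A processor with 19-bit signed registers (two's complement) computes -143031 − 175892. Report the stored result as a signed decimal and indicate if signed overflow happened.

205365; overflow

-143031 → 1011101000101001001
175892 → 0101010111100010100
Subtract via negate-and-add: invert 0101010111100010100 + 1 = 1010101000011101100 (i.e. -175892).
  1011101000101001001
+ 1010101000011101100
= 0110010001000110101  (discard carry-out 1)
Result 0110010001000110101: MSB = 0 → value 205365.
Both addends (after negating the subtrahend) are negative but the stored result is non-negative: signed overflow. The true value -143031 − 175892 = -318923 lies outside [-262144, 262143].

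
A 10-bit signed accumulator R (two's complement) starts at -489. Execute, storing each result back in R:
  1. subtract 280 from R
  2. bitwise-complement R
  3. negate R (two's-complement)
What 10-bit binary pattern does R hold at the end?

0100000000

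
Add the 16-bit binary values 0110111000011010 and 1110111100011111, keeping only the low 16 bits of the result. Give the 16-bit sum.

  0110111000011010
+ 1110111100011111
= 0101110100111001  (discard carry-out 1)

0101110100111001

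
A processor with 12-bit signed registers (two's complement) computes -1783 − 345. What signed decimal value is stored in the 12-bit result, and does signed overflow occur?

1968; overflow

-1783 → 100100001001
345 → 000101011001
Subtract via negate-and-add: invert 000101011001 + 1 = 111010100111 (i.e. -345).
  100100001001
+ 111010100111
= 011110110000  (discard carry-out 1)
Result 011110110000: MSB = 0 → value 1968.
Both addends (after negating the subtrahend) are negative but the stored result is non-negative: signed overflow. The true value -1783 − 345 = -2128 lies outside [-2048, 2047].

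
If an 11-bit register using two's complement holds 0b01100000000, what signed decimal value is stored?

768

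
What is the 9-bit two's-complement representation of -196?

|-196| = 196 = 011000100 in 9 bits.
Invert the bits: 100111011. Add 1: 100111100.
Check: 100111100 reads as 316 − 512 = -196.

100111100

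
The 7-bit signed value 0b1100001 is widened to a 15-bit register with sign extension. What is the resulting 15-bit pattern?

111111111100001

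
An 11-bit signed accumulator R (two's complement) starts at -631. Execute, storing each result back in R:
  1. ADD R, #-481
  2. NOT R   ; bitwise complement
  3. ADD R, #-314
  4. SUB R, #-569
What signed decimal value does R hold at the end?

Start: R = -631 = 10110001001.
R = -631 + (-481) = -1112; wraps to 936 = 01110101000
R = NOT 01110101000 = 10001010111 = -937
R = -937 + (-314) = -1251; wraps to 797 = 01100011101
R = 797 − (-569) = 1366; wraps to -682 = 10101010110

-682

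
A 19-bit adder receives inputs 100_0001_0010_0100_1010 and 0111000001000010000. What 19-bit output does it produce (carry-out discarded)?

1111001010001011010

  1000001001001001010
+ 0111000001000010000
= 1111001010001011010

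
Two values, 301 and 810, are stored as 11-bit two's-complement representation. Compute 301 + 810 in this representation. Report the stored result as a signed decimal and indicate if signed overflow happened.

-937; overflow

301 → 00100101101
810 → 01100101010
  00100101101
+ 01100101010
= 10001010111
Result 10001010111: MSB = 1 → 1111 − 2048 = -937.
Both addends are non-negative but the stored result is negative: signed overflow. The true value 301 + 810 = 1111 lies outside [-1024, 1023].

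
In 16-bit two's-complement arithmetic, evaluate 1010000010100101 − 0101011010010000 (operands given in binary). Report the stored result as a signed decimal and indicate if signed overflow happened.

18965; overflow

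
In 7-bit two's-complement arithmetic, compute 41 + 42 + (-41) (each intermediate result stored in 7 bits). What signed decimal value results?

42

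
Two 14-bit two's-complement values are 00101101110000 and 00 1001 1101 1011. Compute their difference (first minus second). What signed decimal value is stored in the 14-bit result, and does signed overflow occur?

00101101110000 = 2928 (signed)
00 1001 1101 1011 → 00100111011011 = 2523 (signed)
Subtract via negate-and-add: invert 00100111011011 + 1 = 11011000100101 (i.e. -2523).
  00101101110000
+ 11011000100101
= 00000110010101  (discard carry-out 1)
Result 00000110010101: MSB = 0 → value 405.
Addends (after negating the subtrahend) have opposite signs, so signed overflow cannot occur.

405; no overflow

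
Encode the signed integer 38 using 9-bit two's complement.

000100110

38 is non-negative, so write it directly in 9 bits: 000100110.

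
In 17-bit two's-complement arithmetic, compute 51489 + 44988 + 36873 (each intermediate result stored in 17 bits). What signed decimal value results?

2278

51489 + 44988 = 96477 → wraps to -34595 (10111100011011101)
-34595 + 36873 = 2278 (00000100011100110)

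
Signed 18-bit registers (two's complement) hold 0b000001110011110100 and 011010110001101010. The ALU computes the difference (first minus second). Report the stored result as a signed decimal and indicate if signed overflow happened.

-102262; no overflow

0b000001110011110100 → 000001110011110100 = 7412 (signed)
011010110001101010 = 109674 (signed)
Subtract via negate-and-add: invert 011010110001101010 + 1 = 100101001110010110 (i.e. -109674).
  000001110011110100
+ 100101001110010110
= 100111000010001010
Result 100111000010001010: MSB = 1 → 159882 − 262144 = -102262.
Addends (after negating the subtrahend) have opposite signs, so signed overflow cannot occur.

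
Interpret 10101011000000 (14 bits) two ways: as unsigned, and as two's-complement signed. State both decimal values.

unsigned = 10944, signed = -5440

Unsigned: 10101011000000 = 10944.
Signed: MSB=1 → 10944 − 16384 = -5440.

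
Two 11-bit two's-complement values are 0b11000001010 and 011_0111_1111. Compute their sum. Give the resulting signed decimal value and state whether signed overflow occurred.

393; no overflow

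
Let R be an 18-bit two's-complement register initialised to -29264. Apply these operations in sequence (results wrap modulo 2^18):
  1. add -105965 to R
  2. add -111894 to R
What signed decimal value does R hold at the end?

Start: R = -29264 = 111000110110110000.
R = -29264 + (-105965) = -135229; wraps to 126915 = 011110111111000011
R = 126915 + (-111894) = 15021 = 000011101010101101

15021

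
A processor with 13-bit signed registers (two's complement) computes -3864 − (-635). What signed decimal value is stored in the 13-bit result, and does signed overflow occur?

-3229; no overflow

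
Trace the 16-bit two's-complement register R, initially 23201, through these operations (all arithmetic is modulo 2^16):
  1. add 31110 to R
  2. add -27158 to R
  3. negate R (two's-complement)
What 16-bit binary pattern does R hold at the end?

Start: R = 23201 = 0101101010100001.
R = 23201 + 31110 = 54311; wraps to -11225 = 1101010000100111
R = -11225 + (-27158) = -38383; wraps to 27153 = 0110101000010001
R = −(27153) = -27153 = 1001010111101111

1001010111101111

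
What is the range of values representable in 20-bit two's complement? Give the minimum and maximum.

Minimum: −2^19 = -524288.
Maximum: 2^19 − 1 = 524287.

min = -524288, max = 524287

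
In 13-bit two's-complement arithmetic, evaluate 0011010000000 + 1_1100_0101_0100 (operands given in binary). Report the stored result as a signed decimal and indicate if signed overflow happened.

724; no overflow

0011010000000 = 1664 (signed)
1_1100_0101_0100 → 1110001010100 = -940 (signed)
  0011010000000
+ 1110001010100
= 0001011010100  (discard carry-out 1)
Result 0001011010100: MSB = 0 → value 724.
Addends have opposite signs, so signed overflow cannot occur.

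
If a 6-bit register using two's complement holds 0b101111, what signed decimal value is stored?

MSB is 1, so the value is negative.
Invert: 010000. Add 1: 010001 = 17. So the value is −17.

-17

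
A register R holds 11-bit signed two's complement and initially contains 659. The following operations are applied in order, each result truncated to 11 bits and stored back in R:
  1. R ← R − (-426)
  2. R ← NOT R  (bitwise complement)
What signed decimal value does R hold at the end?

962

Start: R = 659 = 01010010011.
R = 659 − (-426) = 1085; wraps to -963 = 10000111101
R = NOT 10000111101 = 01111000010 = 962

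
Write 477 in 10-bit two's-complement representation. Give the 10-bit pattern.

477 is non-negative, so write it directly in 10 bits: 0111011101.

0111011101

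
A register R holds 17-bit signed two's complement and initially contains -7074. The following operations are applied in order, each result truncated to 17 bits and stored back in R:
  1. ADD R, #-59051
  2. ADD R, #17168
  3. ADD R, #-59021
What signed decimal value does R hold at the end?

23094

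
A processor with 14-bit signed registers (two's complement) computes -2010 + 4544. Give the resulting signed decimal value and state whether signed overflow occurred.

2534; no overflow

-2010 → 11100000100110
4544 → 01000111000000
  11100000100110
+ 01000111000000
= 00100111100110  (discard carry-out 1)
Result 00100111100110: MSB = 0 → value 2534.
Addends have opposite signs, so signed overflow cannot occur.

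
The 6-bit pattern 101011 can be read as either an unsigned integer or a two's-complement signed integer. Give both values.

unsigned = 43, signed = -21

Unsigned: 101011 = 43.
Signed: MSB=1 → 43 − 64 = -21.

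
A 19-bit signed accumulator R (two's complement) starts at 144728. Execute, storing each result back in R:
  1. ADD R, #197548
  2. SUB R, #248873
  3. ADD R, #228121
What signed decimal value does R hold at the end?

-202764

Start: R = 144728 = 0100011010101011000.
R = 144728 + 197548 = 342276; wraps to -182012 = 1010011100100000100
R = -182012 − 248873 = -430885; wraps to 93403 = 0010110110011011011
R = 93403 + 228121 = 321524; wraps to -202764 = 1001110011111110100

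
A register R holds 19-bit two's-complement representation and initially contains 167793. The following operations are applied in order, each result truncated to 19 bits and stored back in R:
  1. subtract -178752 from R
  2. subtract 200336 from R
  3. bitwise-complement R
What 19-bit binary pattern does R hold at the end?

Start: R = 167793 = 0101000111101110001.
R = 167793 − (-178752) = 346545; wraps to -177743 = 1010100100110110001
R = -177743 − 200336 = -378079; wraps to 146209 = 0100011101100100001
R = NOT 0100011101100100001 = 1011100010011011110 = -146210

1011100010011011110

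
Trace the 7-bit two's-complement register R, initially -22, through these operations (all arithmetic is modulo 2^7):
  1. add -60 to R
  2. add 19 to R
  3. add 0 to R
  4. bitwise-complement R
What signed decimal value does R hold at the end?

Start: R = -22 = 1101010.
R = -22 + (-60) = -82; wraps to 46 = 0101110
R = 46 + 19 = 65; wraps to -63 = 1000001
R = -63 + 0 = -63 = 1000001
R = NOT 1000001 = 0111110 = 62

62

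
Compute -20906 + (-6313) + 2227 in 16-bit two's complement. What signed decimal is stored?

-20906 + (-6313) = -27219 (1001010110101101)
-27219 + 2227 = -24992 (1001111001100000)

-24992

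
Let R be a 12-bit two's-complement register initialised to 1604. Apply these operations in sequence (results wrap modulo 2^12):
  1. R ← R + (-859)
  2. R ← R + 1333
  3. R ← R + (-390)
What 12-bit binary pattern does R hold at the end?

011010011000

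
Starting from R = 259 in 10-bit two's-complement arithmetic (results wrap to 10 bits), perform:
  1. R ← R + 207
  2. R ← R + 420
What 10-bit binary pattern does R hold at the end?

1101110110

Start: R = 259 = 0100000011.
R = 259 + 207 = 466 = 0111010010
R = 466 + 420 = 886; wraps to -138 = 1101110110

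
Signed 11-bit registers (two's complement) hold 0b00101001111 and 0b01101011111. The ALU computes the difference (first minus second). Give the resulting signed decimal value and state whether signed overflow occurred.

0b00101001111 → 00101001111 = 335 (signed)
0b01101011111 → 01101011111 = 863 (signed)
Subtract via negate-and-add: invert 01101011111 + 1 = 10010100001 (i.e. -863).
  00101001111
+ 10010100001
= 10111110000
Result 10111110000: MSB = 1 → 1520 − 2048 = -528.
Addends (after negating the subtrahend) have opposite signs, so signed overflow cannot occur.

-528; no overflow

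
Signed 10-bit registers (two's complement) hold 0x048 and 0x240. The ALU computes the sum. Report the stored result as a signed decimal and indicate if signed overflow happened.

-376; no overflow

0x048 = 0001001000 = 72 (signed)
0x240 = 1001000000 = -448 (signed)
  0001001000
+ 1001000000
= 1010001000
Result 1010001000: MSB = 1 → 648 − 1024 = -376.
Addends have opposite signs, so signed overflow cannot occur.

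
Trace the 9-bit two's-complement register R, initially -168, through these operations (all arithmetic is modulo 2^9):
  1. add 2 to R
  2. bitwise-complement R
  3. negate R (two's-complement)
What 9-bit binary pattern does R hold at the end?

101011011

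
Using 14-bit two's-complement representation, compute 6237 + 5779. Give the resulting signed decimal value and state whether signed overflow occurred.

-4368; overflow

6237 → 01100001011101
5779 → 01011010010011
  01100001011101
+ 01011010010011
= 10111011110000
Result 10111011110000: MSB = 1 → 12016 − 16384 = -4368.
Both addends are non-negative but the stored result is negative: signed overflow. The true value 6237 + 5779 = 12016 lies outside [-8192, 8191].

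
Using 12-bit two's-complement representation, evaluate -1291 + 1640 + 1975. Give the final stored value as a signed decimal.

-1772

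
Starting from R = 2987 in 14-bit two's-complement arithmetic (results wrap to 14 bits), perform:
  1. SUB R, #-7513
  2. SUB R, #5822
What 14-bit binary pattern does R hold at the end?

01001001000110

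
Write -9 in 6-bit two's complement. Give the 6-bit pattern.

|-9| = 9 = 001001 in 6 bits.
Invert the bits: 110110. Add 1: 110111.
Check: 110111 reads as 55 − 64 = -9.

110111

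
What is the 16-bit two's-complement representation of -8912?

1101110100110000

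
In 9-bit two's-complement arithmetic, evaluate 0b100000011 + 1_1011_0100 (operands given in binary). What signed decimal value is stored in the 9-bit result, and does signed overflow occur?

183; overflow

0b100000011 → 100000011 = -253 (signed)
1_1011_0100 → 110110100 = -76 (signed)
  100000011
+ 110110100
= 010110111  (discard carry-out 1)
Result 010110111: MSB = 0 → value 183.
Both addends are negative but the stored result is non-negative: signed overflow. The true value -253 + (-76) = -329 lies outside [-256, 255].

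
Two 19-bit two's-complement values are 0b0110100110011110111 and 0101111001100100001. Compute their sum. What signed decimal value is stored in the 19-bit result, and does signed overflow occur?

0b0110100110011110111 → 0110100110011110111 = 216311 (signed)
0101111001100100001 = 193313 (signed)
  0110100110011110111
+ 0101111001100100001
= 1100100000000011000
Result 1100100000000011000: MSB = 1 → 409624 − 524288 = -114664.
Both addends are non-negative but the stored result is negative: signed overflow. The true value 216311 + 193313 = 409624 lies outside [-262144, 262143].

-114664; overflow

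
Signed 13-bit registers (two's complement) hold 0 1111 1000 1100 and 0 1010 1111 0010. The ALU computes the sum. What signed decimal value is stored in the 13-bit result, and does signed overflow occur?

-1410; overflow

0 1111 1000 1100 → 0111110001100 = 3980 (signed)
0 1010 1111 0010 → 0101011110010 = 2802 (signed)
  0111110001100
+ 0101011110010
= 1101001111110
Result 1101001111110: MSB = 1 → 6782 − 8192 = -1410.
Both addends are non-negative but the stored result is negative: signed overflow. The true value 3980 + 2802 = 6782 lies outside [-4096, 4095].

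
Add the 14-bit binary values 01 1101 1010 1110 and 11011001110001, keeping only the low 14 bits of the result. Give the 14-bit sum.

  01110110101110
+ 11011001110001
= 01010000011111  (discard carry-out 1)

01010000011111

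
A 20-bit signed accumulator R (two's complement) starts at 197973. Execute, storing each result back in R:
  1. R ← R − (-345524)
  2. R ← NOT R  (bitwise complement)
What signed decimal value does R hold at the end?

Start: R = 197973 = 00110000010101010101.
R = 197973 − (-345524) = 543497; wraps to -505079 = 10000100101100001001
R = NOT 10000100101100001001 = 01111011010011110110 = 505078

505078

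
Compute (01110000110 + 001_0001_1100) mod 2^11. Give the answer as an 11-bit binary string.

  01110000110
+ 00100011100
= 10010100010

10010100010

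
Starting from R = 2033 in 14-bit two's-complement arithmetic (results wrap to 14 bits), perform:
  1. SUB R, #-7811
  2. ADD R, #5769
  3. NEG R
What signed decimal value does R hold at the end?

771

Start: R = 2033 = 00011111110001.
R = 2033 − (-7811) = 9844; wraps to -6540 = 10011001110100
R = -6540 + 5769 = -771 = 11110011111101
R = −(-771) = 771 = 00001100000011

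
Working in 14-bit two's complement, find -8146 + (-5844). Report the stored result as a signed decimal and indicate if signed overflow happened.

-8146 → 10000000101110
-5844 → 10100100101100
  10000000101110
+ 10100100101100
= 00100101011010  (discard carry-out 1)
Result 00100101011010: MSB = 0 → value 2394.
Both addends are negative but the stored result is non-negative: signed overflow. The true value -8146 + (-5844) = -13990 lies outside [-8192, 8191].

2394; overflow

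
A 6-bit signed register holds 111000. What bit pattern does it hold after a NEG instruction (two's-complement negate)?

001000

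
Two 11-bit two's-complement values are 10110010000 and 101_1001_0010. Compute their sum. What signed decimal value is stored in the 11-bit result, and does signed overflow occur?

10110010000 = -624 (signed)
101_1001_0010 → 10110010010 = -622 (signed)
  10110010000
+ 10110010010
= 01100100010  (discard carry-out 1)
Result 01100100010: MSB = 0 → value 802.
Both addends are negative but the stored result is non-negative: signed overflow. The true value -624 + (-622) = -1246 lies outside [-1024, 1023].

802; overflow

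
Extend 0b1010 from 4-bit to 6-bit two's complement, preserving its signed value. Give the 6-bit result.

MSB of 1010 is 1; replicate it into the new high bits.
11|1010 → 111010 (still -6).

111010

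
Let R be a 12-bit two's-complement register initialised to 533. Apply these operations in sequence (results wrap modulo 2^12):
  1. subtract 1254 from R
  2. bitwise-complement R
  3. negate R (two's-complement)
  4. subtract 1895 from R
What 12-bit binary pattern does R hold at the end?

010111001001

Start: R = 533 = 001000010101.
R = 533 − 1254 = -721 = 110100101111
R = NOT 110100101111 = 001011010000 = 720
R = −(720) = -720 = 110100110000
R = -720 − 1895 = -2615; wraps to 1481 = 010111001001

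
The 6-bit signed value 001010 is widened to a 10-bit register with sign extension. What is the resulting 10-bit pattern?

0000001010

MSB of 001010 is 0; replicate it into the new high bits.
0000|001010 → 0000001010 (still 10).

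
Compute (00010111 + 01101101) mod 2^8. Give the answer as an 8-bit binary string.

10000100

  00010111
+ 01101101
= 10000100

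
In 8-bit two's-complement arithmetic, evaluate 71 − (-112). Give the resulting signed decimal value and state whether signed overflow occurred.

71 → 01000111
-112 → 10010000
Subtract via negate-and-add: invert 10010000 + 1 = 01110000 (i.e. 112).
  01000111
+ 01110000
= 10110111
Result 10110111: MSB = 1 → 183 − 256 = -73.
Both addends (after negating the subtrahend) are non-negative but the stored result is negative: signed overflow. The true value 71 − (-112) = 183 lies outside [-128, 127].

-73; overflow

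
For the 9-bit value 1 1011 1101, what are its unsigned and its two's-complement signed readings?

Unsigned: 110111101 = 445.
Signed: MSB=1 → 445 − 512 = -67.

unsigned = 445, signed = -67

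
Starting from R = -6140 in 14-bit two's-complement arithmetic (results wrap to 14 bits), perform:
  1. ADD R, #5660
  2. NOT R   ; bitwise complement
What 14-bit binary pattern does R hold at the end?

00000111011111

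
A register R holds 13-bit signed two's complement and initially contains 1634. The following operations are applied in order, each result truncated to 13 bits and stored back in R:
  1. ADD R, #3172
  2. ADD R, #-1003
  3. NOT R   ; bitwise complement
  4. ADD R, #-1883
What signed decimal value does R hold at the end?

Start: R = 1634 = 0011001100010.
R = 1634 + 3172 = 4806; wraps to -3386 = 1001011000110
R = -3386 + (-1003) = -4389; wraps to 3803 = 0111011011011
R = NOT 0111011011011 = 1000100100100 = -3804
R = -3804 + (-1883) = -5687; wraps to 2505 = 0100111001001

2505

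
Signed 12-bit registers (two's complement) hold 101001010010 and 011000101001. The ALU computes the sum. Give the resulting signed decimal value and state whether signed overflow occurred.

123; no overflow

101001010010 = -1454 (signed)
011000101001 = 1577 (signed)
  101001010010
+ 011000101001
= 000001111011  (discard carry-out 1)
Result 000001111011: MSB = 0 → value 123.
Addends have opposite signs, so signed overflow cannot occur.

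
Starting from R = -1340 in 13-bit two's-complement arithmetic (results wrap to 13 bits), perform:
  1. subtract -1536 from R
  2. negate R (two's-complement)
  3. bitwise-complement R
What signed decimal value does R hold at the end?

195

Start: R = -1340 = 1101011000100.
R = -1340 − (-1536) = 196 = 0000011000100
R = −(196) = -196 = 1111100111100
R = NOT 1111100111100 = 0000011000011 = 195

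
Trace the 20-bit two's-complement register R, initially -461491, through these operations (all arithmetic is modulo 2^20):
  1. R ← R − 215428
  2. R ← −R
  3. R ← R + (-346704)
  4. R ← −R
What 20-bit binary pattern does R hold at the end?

Start: R = -461491 = 10001111010101001101.
R = -461491 − 215428 = -676919; wraps to 371657 = 01011010101111001001
R = −(371657) = -371657 = 10100101010000110111
R = -371657 + (-346704) = -718361; wraps to 330215 = 01010000100111100111
R = −(330215) = -330215 = 10101111011000011001

10101111011000011001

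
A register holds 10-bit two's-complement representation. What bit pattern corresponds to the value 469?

0111010101

469 is non-negative, so write it directly in 10 bits: 0111010101.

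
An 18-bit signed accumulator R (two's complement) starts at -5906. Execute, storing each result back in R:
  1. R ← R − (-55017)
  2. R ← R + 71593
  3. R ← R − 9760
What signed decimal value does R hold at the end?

110944

Start: R = -5906 = 111110100011101110.
R = -5906 − (-55017) = 49111 = 001011111111010111
R = 49111 + 71593 = 120704 = 011101011110000000
R = 120704 − 9760 = 110944 = 011011000101100000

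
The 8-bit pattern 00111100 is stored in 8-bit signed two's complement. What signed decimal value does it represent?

60

MSB is 0, so the value is non-negative: 00111100 = 60.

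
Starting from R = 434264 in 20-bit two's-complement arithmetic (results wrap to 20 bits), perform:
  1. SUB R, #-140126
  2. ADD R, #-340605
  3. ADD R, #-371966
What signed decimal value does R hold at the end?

-138181

Start: R = 434264 = 01101010000001011000.
R = 434264 − (-140126) = 574390; wraps to -474186 = 10001100001110110110
R = -474186 + (-340605) = -814791; wraps to 233785 = 00111001000100111001
R = 233785 + (-371966) = -138181 = 11011110010000111011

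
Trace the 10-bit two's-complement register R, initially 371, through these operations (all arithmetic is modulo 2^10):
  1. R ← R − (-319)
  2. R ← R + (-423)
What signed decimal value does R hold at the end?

267

Start: R = 371 = 0101110011.
R = 371 − (-319) = 690; wraps to -334 = 1010110010
R = -334 + (-423) = -757; wraps to 267 = 0100001011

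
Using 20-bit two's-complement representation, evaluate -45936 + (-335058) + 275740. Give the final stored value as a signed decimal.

-45936 + (-335058) = -380994 (10100010111110111110)
-380994 + 275740 = -105254 (11100110010011011010)

-105254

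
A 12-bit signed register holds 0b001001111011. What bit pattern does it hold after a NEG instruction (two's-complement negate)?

Invert: 110110000100. Add 1: 110110000101.

110110000101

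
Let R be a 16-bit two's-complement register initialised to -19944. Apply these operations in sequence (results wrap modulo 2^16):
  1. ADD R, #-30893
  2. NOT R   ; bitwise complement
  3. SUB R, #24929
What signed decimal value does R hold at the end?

Start: R = -19944 = 1011001000011000.
R = -19944 + (-30893) = -50837; wraps to 14699 = 0011100101101011
R = NOT 0011100101101011 = 1100011010010100 = -14700
R = -14700 − 24929 = -39629; wraps to 25907 = 0110010100110011

25907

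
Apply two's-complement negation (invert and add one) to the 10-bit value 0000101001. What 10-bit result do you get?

Invert: 1111010110. Add 1: 1111010111.
Check: 0000101001 = 41, 1111010111 = -41.

1111010111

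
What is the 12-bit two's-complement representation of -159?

111101100001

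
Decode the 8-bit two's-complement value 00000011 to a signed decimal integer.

3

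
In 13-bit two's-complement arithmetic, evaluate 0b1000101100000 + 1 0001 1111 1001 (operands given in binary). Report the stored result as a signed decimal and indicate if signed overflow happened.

857; overflow

0b1000101100000 → 1000101100000 = -3744 (signed)
1 0001 1111 1001 → 1000111111001 = -3591 (signed)
  1000101100000
+ 1000111111001
= 0001101011001  (discard carry-out 1)
Result 0001101011001: MSB = 0 → value 857.
Both addends are negative but the stored result is non-negative: signed overflow. The true value -3744 + (-3591) = -7335 lies outside [-4096, 4095].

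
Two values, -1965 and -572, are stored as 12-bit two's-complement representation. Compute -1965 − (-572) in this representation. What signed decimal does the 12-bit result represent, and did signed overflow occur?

-1393; no overflow

-1965 → 100001010011
-572 → 110111000100
Subtract via negate-and-add: invert 110111000100 + 1 = 001000111100 (i.e. 572).
  100001010011
+ 001000111100
= 101010001111
Result 101010001111: MSB = 1 → 2703 − 4096 = -1393.
Addends (after negating the subtrahend) have opposite signs, so signed overflow cannot occur.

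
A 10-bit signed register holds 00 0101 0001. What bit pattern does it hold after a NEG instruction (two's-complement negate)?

1110101111

Invert: 1110101110. Add 1: 1110101111.
Check: 0001010001 = 81, 1110101111 = -81.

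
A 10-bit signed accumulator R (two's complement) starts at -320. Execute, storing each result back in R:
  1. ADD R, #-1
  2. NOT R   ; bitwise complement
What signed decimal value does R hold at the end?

320

Start: R = -320 = 1011000000.
R = -320 + (-1) = -321 = 1010111111
R = NOT 1010111111 = 0101000000 = 320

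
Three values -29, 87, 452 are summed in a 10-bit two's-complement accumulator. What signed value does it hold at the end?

510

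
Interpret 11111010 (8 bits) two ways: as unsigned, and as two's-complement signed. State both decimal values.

unsigned = 250, signed = -6

Unsigned: 11111010 = 250.
Signed: MSB=1 → 250 − 256 = -6.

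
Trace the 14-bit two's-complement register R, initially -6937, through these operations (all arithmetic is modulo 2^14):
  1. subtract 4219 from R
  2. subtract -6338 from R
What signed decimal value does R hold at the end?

-4818

Start: R = -6937 = 10010011100111.
R = -6937 − 4219 = -11156; wraps to 5228 = 01010001101100
R = 5228 − (-6338) = 11566; wraps to -4818 = 10110100101110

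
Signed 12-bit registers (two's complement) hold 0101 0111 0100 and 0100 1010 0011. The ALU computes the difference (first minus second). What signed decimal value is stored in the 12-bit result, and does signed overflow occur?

209; no overflow

0101 0111 0100 → 010101110100 = 1396 (signed)
0100 1010 0011 → 010010100011 = 1187 (signed)
Subtract via negate-and-add: invert 010010100011 + 1 = 101101011101 (i.e. -1187).
  010101110100
+ 101101011101
= 000011010001  (discard carry-out 1)
Result 000011010001: MSB = 0 → value 209.
Addends (after negating the subtrahend) have opposite signs, so signed overflow cannot occur.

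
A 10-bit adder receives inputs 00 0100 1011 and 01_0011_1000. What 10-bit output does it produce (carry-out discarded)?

0110000011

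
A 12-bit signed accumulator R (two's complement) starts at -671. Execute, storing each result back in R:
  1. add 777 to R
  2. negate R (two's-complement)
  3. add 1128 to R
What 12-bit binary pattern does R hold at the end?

001111111110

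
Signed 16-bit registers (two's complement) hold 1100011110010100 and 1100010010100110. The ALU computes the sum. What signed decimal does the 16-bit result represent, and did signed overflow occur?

-29638; no overflow

1100011110010100 = -14444 (signed)
1100010010100110 = -15194 (signed)
  1100011110010100
+ 1100010010100110
= 1000110000111010  (discard carry-out 1)
Result 1000110000111010: MSB = 1 → 35898 − 65536 = -29638.
Both addends are negative and so is the stored result: no signed overflow.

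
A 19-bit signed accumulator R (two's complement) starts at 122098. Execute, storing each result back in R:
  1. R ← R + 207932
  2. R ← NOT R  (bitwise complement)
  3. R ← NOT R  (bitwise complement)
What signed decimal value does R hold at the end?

-194258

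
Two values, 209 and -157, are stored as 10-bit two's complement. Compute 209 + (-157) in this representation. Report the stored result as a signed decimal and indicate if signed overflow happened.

209 → 0011010001
-157 → 1101100011
  0011010001
+ 1101100011
= 0000110100  (discard carry-out 1)
Result 0000110100: MSB = 0 → value 52.
Addends have opposite signs, so signed overflow cannot occur.

52; no overflow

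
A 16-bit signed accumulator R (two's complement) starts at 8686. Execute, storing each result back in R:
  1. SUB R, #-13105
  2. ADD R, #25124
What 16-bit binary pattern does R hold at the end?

1011011101000011

Start: R = 8686 = 0010000111101110.
R = 8686 − (-13105) = 21791 = 0101010100011111
R = 21791 + 25124 = 46915; wraps to -18621 = 1011011101000011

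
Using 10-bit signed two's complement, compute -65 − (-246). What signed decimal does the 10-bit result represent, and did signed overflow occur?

181; no overflow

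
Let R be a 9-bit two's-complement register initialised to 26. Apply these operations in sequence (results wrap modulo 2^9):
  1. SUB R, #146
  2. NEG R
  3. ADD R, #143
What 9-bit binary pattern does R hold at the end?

Start: R = 26 = 000011010.
R = 26 − 146 = -120 = 110001000
R = −(-120) = 120 = 001111000
R = 120 + 143 = 263; wraps to -249 = 100000111

100000111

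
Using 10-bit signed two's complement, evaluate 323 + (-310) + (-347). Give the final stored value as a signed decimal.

-334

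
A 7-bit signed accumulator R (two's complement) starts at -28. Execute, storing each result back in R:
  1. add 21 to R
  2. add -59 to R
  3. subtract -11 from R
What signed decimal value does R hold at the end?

Start: R = -28 = 1100100.
R = -28 + 21 = -7 = 1111001
R = -7 + (-59) = -66; wraps to 62 = 0111110
R = 62 − (-11) = 73; wraps to -55 = 1001001

-55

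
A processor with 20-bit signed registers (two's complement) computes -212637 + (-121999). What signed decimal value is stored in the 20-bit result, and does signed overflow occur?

-212637 → 11001100000101100011
-121999 → 11100010001101110001
  11001100000101100011
+ 11100010001101110001
= 10101110010011010100  (discard carry-out 1)
Result 10101110010011010100: MSB = 1 → 713940 − 1048576 = -334636.
Both addends are negative and so is the stored result: no signed overflow.

-334636; no overflow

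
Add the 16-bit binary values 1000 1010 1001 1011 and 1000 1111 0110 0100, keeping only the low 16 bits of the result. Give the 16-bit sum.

0001100111111111

  1000101010011011
+ 1000111101100100
= 0001100111111111  (discard carry-out 1)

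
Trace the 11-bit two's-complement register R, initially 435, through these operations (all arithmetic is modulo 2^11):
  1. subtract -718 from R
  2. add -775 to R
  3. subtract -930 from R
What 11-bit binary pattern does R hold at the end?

Start: R = 435 = 00110110011.
R = 435 − (-718) = 1153; wraps to -895 = 10010000001
R = -895 + (-775) = -1670; wraps to 378 = 00101111010
R = 378 − (-930) = 1308; wraps to -740 = 10100011100

10100011100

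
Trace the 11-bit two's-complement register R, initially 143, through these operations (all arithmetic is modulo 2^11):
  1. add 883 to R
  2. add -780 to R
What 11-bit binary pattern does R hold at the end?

00011110110

Start: R = 143 = 00010001111.
R = 143 + 883 = 1026; wraps to -1022 = 10000000010
R = -1022 + (-780) = -1802; wraps to 246 = 00011110110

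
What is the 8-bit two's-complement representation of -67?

10111101

|-67| = 67 = 01000011 in 8 bits.
Invert the bits: 10111100. Add 1: 10111101.
Check: 10111101 reads as 189 − 256 = -67.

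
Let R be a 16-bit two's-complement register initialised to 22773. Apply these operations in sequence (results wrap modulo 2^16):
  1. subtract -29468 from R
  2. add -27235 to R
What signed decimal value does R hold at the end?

25006

Start: R = 22773 = 0101100011110101.
R = 22773 − (-29468) = 52241; wraps to -13295 = 1100110000010001
R = -13295 + (-27235) = -40530; wraps to 25006 = 0110000110101110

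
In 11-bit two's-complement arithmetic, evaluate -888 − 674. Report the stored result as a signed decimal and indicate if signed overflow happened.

486; overflow

-888 → 10010001000
674 → 01010100010
Subtract via negate-and-add: invert 01010100010 + 1 = 10101011110 (i.e. -674).
  10010001000
+ 10101011110
= 00111100110  (discard carry-out 1)
Result 00111100110: MSB = 0 → value 486.
Both addends (after negating the subtrahend) are negative but the stored result is non-negative: signed overflow. The true value -888 − 674 = -1562 lies outside [-1024, 1023].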